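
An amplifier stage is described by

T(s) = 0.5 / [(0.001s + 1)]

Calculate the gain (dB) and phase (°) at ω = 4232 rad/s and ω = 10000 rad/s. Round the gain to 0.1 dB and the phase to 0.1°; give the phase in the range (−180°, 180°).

ω = 4232: -18.8 dB, -76.7°; ω = 10000: -26.1 dB, -84.3°

At ω = 4232 rad/s:
pole (1 + j4232·0.001) = 1 + j4.232 → |·| ≈ 4.3485, ∠ ≈ 76.71°
|T| = 0.5 · 1 / (4.3485) ≈ 0.11498
Gain = 20 log₁₀(0.11498) ≈ -18.79 dB
∠T = (0°) − (76.71°) = -76.71°

At ω = 10000 rad/s:
pole (1 + j10000·0.001) = 1 + j10 → |·| ≈ 10.05, ∠ ≈ 84.29°
|T| = 0.5 · 1 / (10.05) ≈ 0.049751
Gain = 20 log₁₀(0.049751) ≈ -26.06 dB
∠T = (0°) − (84.29°) = -84.29°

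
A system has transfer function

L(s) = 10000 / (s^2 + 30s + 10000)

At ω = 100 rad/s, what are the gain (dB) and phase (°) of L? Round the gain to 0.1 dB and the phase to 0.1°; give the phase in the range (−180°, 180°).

At s = jω = j100:
quadratic: (j100)² + 30·j100 + 10000 = 0 + j3000 → |·| ≈ 3000, ∠ ≈ 90.00°
|L| = 10000 / 3000 ≈ 3.3333
Gain = 20 log₁₀(3.3333) ≈ 10.46 dB
∠L = 0.00° − 90.00° = -90.00°

10.5 dB, -90.0°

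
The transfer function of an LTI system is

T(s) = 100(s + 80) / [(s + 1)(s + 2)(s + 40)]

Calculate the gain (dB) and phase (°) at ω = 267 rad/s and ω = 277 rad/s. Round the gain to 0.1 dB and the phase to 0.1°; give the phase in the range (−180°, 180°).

At s = jω = j267:
zero (s+80): 80 + j267 → |·| = √(80²+267²) = √77689 ≈ 278.73, ∠ = arctan(267/80) ≈ 73.32°
pole (s+1): 1 + j267 → |·| = √(1²+267²) = √71290 ≈ 267, ∠ = arctan(267/1) ≈ 89.79°
pole (s+2): 2 + j267 → |·| = √(2²+267²) = √71293 ≈ 267.01, ∠ = arctan(267/2) ≈ 89.57°
pole (s+40): 40 + j267 → |·| = √(40²+267²) = √72889 ≈ 269.98, ∠ = arctan(267/40) ≈ 81.48°
|T| = 100 · 278.73 / 1.9247e+07 ≈ 0.0014482
Gain = 20 log₁₀(0.0014482) ≈ -56.78 dB
∠T = 73.32° − 260.84° = -187.52° ≡ 172.48° (principal value)

At s = jω = j277:
zero (s+80): 80 + j277 → |·| = √(80²+277²) = √83129 ≈ 288.32, ∠ = arctan(277/80) ≈ 73.89°
pole (s+1): 1 + j277 → |·| = √(1²+277²) = √76730 ≈ 277, ∠ = arctan(277/1) ≈ 89.79°
pole (s+2): 2 + j277 → |·| = √(2²+277²) = √76733 ≈ 277.01, ∠ = arctan(277/2) ≈ 89.59°
pole (s+40): 40 + j277 → |·| = √(40²+277²) = √78329 ≈ 279.87, ∠ = arctan(277/40) ≈ 81.78°
|T| = 100 · 288.32 / 2.1475e+07 ≈ 0.0013426
Gain = 20 log₁₀(0.0013426) ≈ -57.44 dB
∠T = 73.89° − 261.16° = -187.27° ≡ 172.73° (principal value)

ω = 267: -56.8 dB, 172.5°; ω = 277: -57.4 dB, 172.7°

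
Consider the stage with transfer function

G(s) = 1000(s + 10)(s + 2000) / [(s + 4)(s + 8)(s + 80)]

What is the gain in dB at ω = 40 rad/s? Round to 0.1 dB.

At s = jω = j40:
zero (s+10): 10 + j40 → |·| = √(10²+40²) = √1700 ≈ 41.231, ∠ = arctan(40/10) ≈ 75.96°
zero (s+2000): 2000 + j40 → |·| = √(2000²+40²) = √4001600 ≈ 2000.4, ∠ = arctan(40/2000) ≈ 1.15°
pole (s+4): 4 + j40 → |·| = √(4²+40²) = √1616 ≈ 40.2, ∠ = arctan(40/4) ≈ 84.29°
pole (s+8): 8 + j40 → |·| = √(8²+40²) = √1664 ≈ 40.792, ∠ = arctan(40/8) ≈ 78.69°
pole (s+80): 80 + j40 → |·| = √(80²+40²) = √8000 ≈ 89.443, ∠ = arctan(40/80) ≈ 26.57°
|G| = 1000 · 82478 / 1.4667e+05 ≈ 562.34
Gain = 20 log₁₀(562.34) ≈ 55.00 dB

55.0 dB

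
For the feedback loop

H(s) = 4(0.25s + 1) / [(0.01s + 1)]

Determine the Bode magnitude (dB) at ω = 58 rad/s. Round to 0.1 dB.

34.0 dB

At ω = 58 rad/s:
zero (1 + j58·0.25) = 1 + j14.5 → |·| ≈ 14.534, ∠ ≈ 86.05°
pole (1 + j58·0.01) = 1 + j0.58 → |·| ≈ 1.156, ∠ ≈ 30.11°
|H| = 4 · 14.534 / (1.156) ≈ 50.291
Gain = 20 log₁₀(50.291) ≈ 34.03 dB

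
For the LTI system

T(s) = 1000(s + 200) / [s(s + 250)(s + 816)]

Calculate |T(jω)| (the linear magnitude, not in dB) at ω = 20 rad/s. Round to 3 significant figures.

0.0491

At s = jω = j20:
zero (s+200): 200 + j20 → |·| = √(200²+20²) = √40400 ≈ 201, ∠ = arctan(20/200) ≈ 5.71°
pole (s+250): 250 + j20 → |·| = √(250²+20²) = √62900 ≈ 250.8, ∠ = arctan(20/250) ≈ 4.57°
pole (s+816): 816 + j20 → |·| = √(816²+20²) = √666256 ≈ 816.25, ∠ = arctan(20/816) ≈ 1.40°
pole at origin: |s| = 20, ∠ = 90.00° (in denominator)
|T| = 1000 · 201 / 4.0943e+06 ≈ 0.049093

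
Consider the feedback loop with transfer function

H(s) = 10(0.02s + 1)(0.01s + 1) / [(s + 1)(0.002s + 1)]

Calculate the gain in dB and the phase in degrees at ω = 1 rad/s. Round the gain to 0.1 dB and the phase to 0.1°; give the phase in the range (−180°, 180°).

At ω = 1 rad/s:
zero (1 + j1·0.02) = 1 + j0.02 → |·| ≈ 1.0002, ∠ ≈ 1.15°
zero (1 + j1·0.01) = 1 + j0.01 → |·| ≈ 1, ∠ ≈ 0.57°
pole (1 + j1·1) = 1 + j1 → |·| ≈ 1.4142, ∠ ≈ 45.00°
pole (1 + j1·0.002) = 1 + j0.002 → |·| ≈ 1, ∠ ≈ 0.11°
|H| = 10 · 1.0002 · 1 / (1.4142 · 1) ≈ 7.0725
Gain = 20 log₁₀(7.0725) ≈ 16.99 dB
∠H = (1.15° + 0.57°) − (45.00° + 0.11°) = -43.39°

17.0 dB, -43.4°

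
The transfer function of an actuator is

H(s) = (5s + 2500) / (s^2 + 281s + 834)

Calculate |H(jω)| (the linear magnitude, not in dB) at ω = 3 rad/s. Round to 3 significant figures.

2.12

Substitute s = j3:
Numerator: 5(j3) + 2500 = 2500 + j15
Denominator: (j3)^2 + 281(j3) + 834 = 825 + j843
|N| = √(2500² + 15²) ≈ 2500, ∠N ≈ 0.34°
|D| = √(825² + 843²) ≈ 1179.5, ∠D ≈ 45.62°
|H| = 2500 / 1179.5 ≈ 2.1195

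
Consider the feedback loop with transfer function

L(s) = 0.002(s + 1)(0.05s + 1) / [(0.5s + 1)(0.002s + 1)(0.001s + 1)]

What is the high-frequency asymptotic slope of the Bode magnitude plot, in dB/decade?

Each pole contributes −20 dB/decade at high frequency; each zero contributes +20 dB/decade.
Net: 2 zero(s) − 3 pole(s) → -20 dB/decade.

-20 dB/decade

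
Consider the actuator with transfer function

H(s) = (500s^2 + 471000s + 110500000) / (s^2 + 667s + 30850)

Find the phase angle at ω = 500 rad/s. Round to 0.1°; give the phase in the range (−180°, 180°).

-29.8°

Substitute s = j500:
Numerator: 500(j500)^2 + 471000(j500) + 110500000 = -14500000 + j235500000
Denominator: (j500)^2 + 667(j500) + 30850 = -219150 + j333500
|N| = √(14500000² + 235500000²) ≈ 2.3595e+08, ∠N ≈ 93.52°
|D| = √(219150² + 333500²) ≈ 3.9906e+05, ∠D ≈ 123.31°
∠H = 93.52° − 123.31° = -29.79°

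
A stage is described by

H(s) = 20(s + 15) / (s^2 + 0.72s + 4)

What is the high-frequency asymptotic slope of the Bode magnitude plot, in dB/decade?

-20 dB/decade

Each pole contributes −20 dB/decade at high frequency; each zero contributes +20 dB/decade.
Net: 1 zero(s) − 2 pole(s) → -20 dB/decade.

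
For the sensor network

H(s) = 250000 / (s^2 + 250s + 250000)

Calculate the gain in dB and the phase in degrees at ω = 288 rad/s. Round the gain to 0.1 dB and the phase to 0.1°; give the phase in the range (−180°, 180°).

At s = jω = j288:
quadratic: (j288)² + 250·j288 + 250000 = 167056 + j72000 → |·| ≈ 1.8191e+05, ∠ ≈ 23.32°
|H| = 250000 / 1.8191e+05 ≈ 1.3743
Gain = 20 log₁₀(1.3743) ≈ 2.76 dB
∠H = 0.00° − 23.32° = -23.32°

2.8 dB, -23.3°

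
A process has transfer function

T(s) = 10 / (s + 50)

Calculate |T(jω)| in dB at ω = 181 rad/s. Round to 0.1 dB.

Substitute s = j181:
Numerator: 10 = 10 + j0
Denominator: (j181) + 50 = 50 + j181
|N| = √(10² + 0²) ≈ 10, ∠N ≈ 0.00°
|D| = √(50² + 181²) ≈ 187.78, ∠D ≈ 74.56°
|T| = 10 / 187.78 ≈ 0.053254
Gain = 20 log₁₀(0.053254) ≈ -25.47 dB

-25.5 dB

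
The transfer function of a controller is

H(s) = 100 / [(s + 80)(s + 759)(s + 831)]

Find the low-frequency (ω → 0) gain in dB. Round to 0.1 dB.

H(0) = 100 / (80·759·831) ≈ 1.9818e-06
20 log₁₀(1.9818e-06) ≈ -114.06 dB

-114.1 dB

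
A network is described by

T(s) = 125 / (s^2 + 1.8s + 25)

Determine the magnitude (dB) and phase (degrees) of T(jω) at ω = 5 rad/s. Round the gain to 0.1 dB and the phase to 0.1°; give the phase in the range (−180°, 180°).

22.9 dB, -90.0°

At s = jω = j5:
quadratic: (j5)² + 1.8·j5 + 25 = 0 + j9 → |·| ≈ 9, ∠ ≈ 90.00°
|T| = 125 / 9 ≈ 13.889
Gain = 20 log₁₀(13.889) ≈ 22.85 dB
∠T = 0.00° − 90.00° = -90.00°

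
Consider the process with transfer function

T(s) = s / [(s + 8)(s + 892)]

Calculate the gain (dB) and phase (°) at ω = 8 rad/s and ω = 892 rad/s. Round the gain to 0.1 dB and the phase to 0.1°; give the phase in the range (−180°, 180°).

ω = 8: -62.0 dB, 44.5°; ω = 892: -62.0 dB, -44.5°

At s = jω = j8:
zero at origin: s = j8 → |·| = 8, ∠ = 90.00°
pole (s+8): 8 + j8 → |·| = √(8²+8²) = √128 ≈ 11.314, ∠ = arctan(8/8) ≈ 45.00°
pole (s+892): 892 + j8 → |·| = √(892²+8²) = √795728 ≈ 892.04, ∠ = arctan(8/892) ≈ 0.51°
|T| = 1 · 8 / 10093 ≈ 0.00079263
Gain = 20 log₁₀(0.00079263) ≈ -62.02 dB
∠T = 90.00° − 45.51° = 44.49°

At s = jω = j892:
zero at origin: s = j892 → |·| = 892, ∠ = 90.00°
pole (s+8): 8 + j892 → |·| = √(8²+892²) = √795728 ≈ 892.04, ∠ = arctan(892/8) ≈ 89.49°
pole (s+892): 892 + j892 → |·| = √(892²+892²) = √1591328 ≈ 1261.5, ∠ = arctan(892/892) ≈ 45.00°
|T| = 1 · 892 / 1.1253e+06 ≈ 0.00079268
Gain = 20 log₁₀(0.00079268) ≈ -62.02 dB
∠T = 90.00° − 134.49° = -44.49°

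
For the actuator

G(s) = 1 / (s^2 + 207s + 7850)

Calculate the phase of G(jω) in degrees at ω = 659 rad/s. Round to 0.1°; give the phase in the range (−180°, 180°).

Substitute s = j659:
Numerator: 1 = 1 + j0
Denominator: (j659)^2 + 207(j659) + 7850 = -426431 + j136413
|N| = √(1² + 0²) ≈ 1, ∠N ≈ 0.00°
|D| = √(426431² + 136413²) ≈ 4.4772e+05, ∠D ≈ 162.26°
∠G = 0.00° − 162.26° = -162.26°

-162.3°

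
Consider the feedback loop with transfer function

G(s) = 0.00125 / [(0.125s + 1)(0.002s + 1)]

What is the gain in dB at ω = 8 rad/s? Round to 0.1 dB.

-61.1 dB

At ω = 8 rad/s:
pole (1 + j8·0.125) = 1 + j1 → |·| ≈ 1.4142, ∠ ≈ 45.00°
pole (1 + j8·0.002) = 1 + j0.016 → |·| ≈ 1.0001, ∠ ≈ 0.92°
|G| = 0.00125 · 1 / (1.4142 · 1.0001) ≈ 0.0008838
Gain = 20 log₁₀(0.0008838) ≈ -61.07 dB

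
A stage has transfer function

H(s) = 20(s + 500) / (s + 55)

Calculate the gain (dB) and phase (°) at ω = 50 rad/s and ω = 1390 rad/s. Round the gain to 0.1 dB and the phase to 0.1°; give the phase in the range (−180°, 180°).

ω = 50: 42.6 dB, -36.6°; ω = 1390: 26.5 dB, -17.5°

At s = jω = j50:
zero (s+500): 500 + j50 → |·| = √(500²+50²) = √252500 ≈ 502.49, ∠ = arctan(50/500) ≈ 5.71°
pole (s+55): 55 + j50 → |·| = √(55²+50²) = √5525 ≈ 74.33, ∠ = arctan(50/55) ≈ 42.27°
|H| = 20 · 502.49 / 74.33 ≈ 135.21
Gain = 20 log₁₀(135.21) ≈ 42.62 dB
∠H = 5.71° − 42.27° = -36.56°

At s = jω = j1390:
zero (s+500): 500 + j1390 → |·| = √(500²+1390²) = √2182100 ≈ 1477.2, ∠ = arctan(1390/500) ≈ 70.22°
pole (s+55): 55 + j1390 → |·| = √(55²+1390²) = √1935125 ≈ 1391.1, ∠ = arctan(1390/55) ≈ 87.73°
|H| = 20 · 1477.2 / 1391.1 ≈ 21.238
Gain = 20 log₁₀(21.238) ≈ 26.54 dB
∠H = 70.22° − 87.73° = -17.51°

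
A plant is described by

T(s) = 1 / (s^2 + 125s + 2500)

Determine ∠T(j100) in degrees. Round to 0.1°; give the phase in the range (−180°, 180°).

-121.0°

Substitute s = j100:
Numerator: 1 = 1 + j0
Denominator: (j100)^2 + 125(j100) + 2500 = -7500 + j12500
|N| = √(1² + 0²) ≈ 1, ∠N ≈ 0.00°
|D| = √(7500² + 12500²) ≈ 14577, ∠D ≈ 120.96°
∠T = 0.00° − 120.96° = -120.96°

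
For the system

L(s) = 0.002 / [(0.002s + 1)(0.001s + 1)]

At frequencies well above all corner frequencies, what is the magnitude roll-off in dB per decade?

-40 dB/decade

Each pole contributes −20 dB/decade at high frequency; each zero contributes +20 dB/decade.
Net: 0 zero(s) − 2 pole(s) → -40 dB/decade.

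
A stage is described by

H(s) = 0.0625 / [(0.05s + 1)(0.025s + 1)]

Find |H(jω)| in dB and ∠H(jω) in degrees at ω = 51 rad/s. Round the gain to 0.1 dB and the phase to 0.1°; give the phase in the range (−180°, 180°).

At ω = 51 rad/s:
pole (1 + j51·0.05) = 1 + j2.55 → |·| ≈ 2.7391, ∠ ≈ 68.59°
pole (1 + j51·0.025) = 1 + j1.275 → |·| ≈ 1.6204, ∠ ≈ 51.89°
|H| = 0.0625 · 1 / (2.7391 · 1.6204) ≈ 0.014082
Gain = 20 log₁₀(0.014082) ≈ -37.03 dB
∠H = (0°) − (68.59° + 51.89°) = -120.48°

-37.0 dB, -120.5°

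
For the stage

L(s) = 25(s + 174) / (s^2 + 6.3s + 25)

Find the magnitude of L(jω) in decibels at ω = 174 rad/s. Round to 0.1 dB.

At s = jω = j174:
zero (s+174): 174 + j174 → |·| = √(174²+174²) = √60552 ≈ 246.07, ∠ = arctan(174/174) ≈ 45.00°
quadratic: (j174)² + 6.3·j174 + 25 = -30251 + j1096.2 → |·| ≈ 30271, ∠ ≈ 177.92°
|L| = 25 · 246.07 / 30271 ≈ 0.20322
Gain = 20 log₁₀(0.20322) ≈ -13.84 dB

-13.8 dB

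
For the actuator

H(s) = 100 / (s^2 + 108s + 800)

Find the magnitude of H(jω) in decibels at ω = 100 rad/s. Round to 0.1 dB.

Substitute s = j100:
Numerator: 100 = 100 + j0
Denominator: (j100)^2 + 108(j100) + 800 = -9200 + j10800
|N| = √(100² + 0²) ≈ 100, ∠N ≈ 0.00°
|D| = √(9200² + 10800²) ≈ 14187, ∠D ≈ 130.43°
|H| = 100 / 14187 ≈ 0.0070487
Gain = 20 log₁₀(0.0070487) ≈ -43.04 dB

-43.0 dB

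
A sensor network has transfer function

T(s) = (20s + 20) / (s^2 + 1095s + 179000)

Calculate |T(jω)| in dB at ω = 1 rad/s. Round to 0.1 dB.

-76.0 dB

Substitute s = j1:
Numerator: 20(j1) + 20 = 20 + j20
Denominator: (j1)^2 + 1095(j1) + 179000 = 178999 + j1095
|N| = √(20² + 20²) ≈ 28.284, ∠N ≈ 45.00°
|D| = √(178999² + 1095²) ≈ 1.79e+05, ∠D ≈ 0.35°
|T| = 28.284 / 1.79e+05 ≈ 0.00015801
Gain = 20 log₁₀(0.00015801) ≈ -76.03 dB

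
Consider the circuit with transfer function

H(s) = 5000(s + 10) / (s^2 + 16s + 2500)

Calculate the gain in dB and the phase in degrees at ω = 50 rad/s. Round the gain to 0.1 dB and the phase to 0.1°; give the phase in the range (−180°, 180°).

50.1 dB, -11.3°

At s = jω = j50:
zero (s+10): 10 + j50 → |·| = √(10²+50²) = √2600 ≈ 50.99, ∠ = arctan(50/10) ≈ 78.69°
quadratic: (j50)² + 16·j50 + 2500 = 0 + j800 → |·| ≈ 800, ∠ ≈ 90.00°
|H| = 5000 · 50.99 / 800 ≈ 318.69
Gain = 20 log₁₀(318.69) ≈ 50.07 dB
∠H = 78.69° − 90.00° = -11.31°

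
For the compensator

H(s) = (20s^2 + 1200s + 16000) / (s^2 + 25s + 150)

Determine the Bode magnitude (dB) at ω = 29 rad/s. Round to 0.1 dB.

Substitute s = j29:
Numerator: 20(j29)^2 + 1200(j29) + 16000 = -820 + j34800
Denominator: (j29)^2 + 25(j29) + 150 = -691 + j725
|N| = √(820² + 34800²) ≈ 34810, ∠N ≈ 91.35°
|D| = √(691² + 725²) ≈ 1001.6, ∠D ≈ 133.62°
|H| = 34810 / 1001.6 ≈ 34.754
Gain = 20 log₁₀(34.754) ≈ 30.82 dB

30.8 dB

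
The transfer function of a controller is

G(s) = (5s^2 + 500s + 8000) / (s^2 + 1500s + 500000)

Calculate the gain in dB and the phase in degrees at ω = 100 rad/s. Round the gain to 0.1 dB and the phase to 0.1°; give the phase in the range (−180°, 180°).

Substitute s = j100:
Numerator: 5(j100)^2 + 500(j100) + 8000 = -42000 + j50000
Denominator: (j100)^2 + 1500(j100) + 500000 = 490000 + j150000
|N| = √(42000² + 50000²) ≈ 65299, ∠N ≈ 130.03°
|D| = √(490000² + 150000²) ≈ 5.1245e+05, ∠D ≈ 17.02°
|G| = 65299 / 5.1245e+05 ≈ 0.12743
Gain = 20 log₁₀(0.12743) ≈ -17.89 dB
∠G = 130.03° − 17.02° = 113.01°

-17.9 dB, 113.0°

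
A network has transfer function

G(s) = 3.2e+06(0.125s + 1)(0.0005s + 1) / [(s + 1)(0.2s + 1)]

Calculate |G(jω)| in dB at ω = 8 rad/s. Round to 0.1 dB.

109.5 dB

At ω = 8 rad/s:
zero (1 + j8·0.125) = 1 + j1 → |·| ≈ 1.4142, ∠ ≈ 45.00°
zero (1 + j8·0.0005) = 1 + j0.004 → |·| ≈ 1, ∠ ≈ 0.23°
pole (1 + j8·1) = 1 + j8 → |·| ≈ 8.0623, ∠ ≈ 82.87°
pole (1 + j8·0.2) = 1 + j1.6 → |·| ≈ 1.8868, ∠ ≈ 57.99°
|G| = 3.2e+06 · 1.4142 · 1 / (8.0623 · 1.8868) ≈ 2.9749e+05
Gain = 20 log₁₀(2.9749e+05) ≈ 109.47 dB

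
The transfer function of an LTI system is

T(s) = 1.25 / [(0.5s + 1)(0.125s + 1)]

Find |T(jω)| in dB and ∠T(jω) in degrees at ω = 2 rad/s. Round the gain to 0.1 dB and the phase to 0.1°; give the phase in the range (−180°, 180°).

-1.3 dB, -59.0°

At ω = 2 rad/s:
pole (1 + j2·0.5) = 1 + j1 → |·| ≈ 1.4142, ∠ ≈ 45.00°
pole (1 + j2·0.125) = 1 + j0.25 → |·| ≈ 1.0308, ∠ ≈ 14.04°
|T| = 1.25 · 1 / (1.4142 · 1.0308) ≈ 0.85748
Gain = 20 log₁₀(0.85748) ≈ -1.34 dB
∠T = (0°) − (45.00° + 14.04°) = -59.04°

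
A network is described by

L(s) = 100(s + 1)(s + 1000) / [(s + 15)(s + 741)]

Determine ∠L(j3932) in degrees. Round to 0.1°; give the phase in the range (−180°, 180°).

-3.4°

At s = jω = j3932:
zero (s+1): 1 + j3932 → |·| = √(1²+3932²) = √15460625 ≈ 3932, ∠ = arctan(3932/1) ≈ 89.99°
zero (s+1000): 1000 + j3932 → |·| = √(1000²+3932²) = √16460624 ≈ 4057.2, ∠ = arctan(3932/1000) ≈ 75.73°
pole (s+15): 15 + j3932 → |·| = √(15²+3932²) = √15460849 ≈ 3932, ∠ = arctan(3932/15) ≈ 89.78°
pole (s+741): 741 + j3932 → |·| = √(741²+3932²) = √16009705 ≈ 4001.2, ∠ = arctan(3932/741) ≈ 79.33°
∠L = 165.72° − 169.11° = -3.39°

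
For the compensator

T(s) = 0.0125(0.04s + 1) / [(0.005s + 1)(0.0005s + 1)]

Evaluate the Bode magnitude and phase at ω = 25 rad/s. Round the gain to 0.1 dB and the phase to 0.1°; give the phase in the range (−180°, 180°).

At ω = 25 rad/s:
zero (1 + j25·0.04) = 1 + j1 → |·| ≈ 1.4142, ∠ ≈ 45.00°
pole (1 + j25·0.005) = 1 + j0.125 → |·| ≈ 1.0078, ∠ ≈ 7.13°
pole (1 + j25·0.0005) = 1 + j0.0125 → |·| ≈ 1.0001, ∠ ≈ 0.72°
|T| = 0.0125 · 1.4142 / (1.0078 · 1.0001) ≈ 0.017539
Gain = 20 log₁₀(0.017539) ≈ -35.12 dB
∠T = (45.00°) − (7.13° + 0.72°) = 37.15°

-35.1 dB, 37.2°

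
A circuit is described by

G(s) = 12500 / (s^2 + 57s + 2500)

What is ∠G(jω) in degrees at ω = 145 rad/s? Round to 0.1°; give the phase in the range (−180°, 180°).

-156.0°

At s = jω = j145:
quadratic: (j145)² + 57·j145 + 2500 = -18525 + j8265 → |·| ≈ 20285, ∠ ≈ 155.96°
∠G = 0.00° − 155.96° = -155.96°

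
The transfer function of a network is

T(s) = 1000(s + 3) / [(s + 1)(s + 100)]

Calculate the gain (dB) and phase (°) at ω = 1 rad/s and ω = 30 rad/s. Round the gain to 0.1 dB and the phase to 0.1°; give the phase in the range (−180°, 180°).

ω = 1: 27.0 dB, -27.1°; ω = 30: 19.7 dB, -20.5°

At s = jω = j1:
zero (s+3): 3 + j1 → |·| = √(3²+1²) = √10 ≈ 3.1623, ∠ = arctan(1/3) ≈ 18.43°
pole (s+1): 1 + j1 → |·| = √(1²+1²) = √2 ≈ 1.4142, ∠ = arctan(1/1) ≈ 45.00°
pole (s+100): 100 + j1 → |·| = √(100²+1²) = √10001 ≈ 100, ∠ = arctan(1/100) ≈ 0.57°
|T| = 1000 · 3.1623 / 141.42 ≈ 22.361
Gain = 20 log₁₀(22.361) ≈ 26.99 dB
∠T = 18.43° − 45.57° = -27.14°

At s = jω = j30:
zero (s+3): 3 + j30 → |·| = √(3²+30²) = √909 ≈ 30.15, ∠ = arctan(30/3) ≈ 84.29°
pole (s+1): 1 + j30 → |·| = √(1²+30²) = √901 ≈ 30.017, ∠ = arctan(30/1) ≈ 88.09°
pole (s+100): 100 + j30 → |·| = √(100²+30²) = √10900 ≈ 104.4, ∠ = arctan(30/100) ≈ 16.70°
|T| = 1000 · 30.15 / 3133.8 ≈ 9.6209
Gain = 20 log₁₀(9.6209) ≈ 19.66 dB
∠T = 84.29° − 104.79° = -20.50°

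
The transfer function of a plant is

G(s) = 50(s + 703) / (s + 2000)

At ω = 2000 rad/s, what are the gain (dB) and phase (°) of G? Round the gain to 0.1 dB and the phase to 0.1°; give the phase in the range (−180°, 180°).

At s = jω = j2000:
zero (s+703): 703 + j2000 → |·| = √(703²+2000²) = √4494209 ≈ 2120, ∠ = arctan(2000/703) ≈ 70.63°
pole (s+2000): 2000 + j2000 → |·| = √(2000²+2000²) = √8000000 ≈ 2828.4, ∠ = arctan(2000/2000) ≈ 45.00°
|G| = 50 · 2120 / 2828.4 ≈ 37.477
Gain = 20 log₁₀(37.477) ≈ 31.48 dB
∠G = 70.63° − 45.00° = 25.63°

31.5 dB, 25.6°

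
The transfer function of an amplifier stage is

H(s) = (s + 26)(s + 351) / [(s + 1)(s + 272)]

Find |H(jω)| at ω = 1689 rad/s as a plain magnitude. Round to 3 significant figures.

1.01

At s = jω = j1689:
zero (s+26): 26 + j1689 → |·| = √(26²+1689²) = √2853397 ≈ 1689.2, ∠ = arctan(1689/26) ≈ 89.12°
zero (s+351): 351 + j1689 → |·| = √(351²+1689²) = √2975922 ≈ 1725.1, ∠ = arctan(1689/351) ≈ 78.26°
pole (s+1): 1 + j1689 → |·| = √(1²+1689²) = √2852722 ≈ 1689, ∠ = arctan(1689/1) ≈ 89.97°
pole (s+272): 272 + j1689 → |·| = √(272²+1689²) = √2926705 ≈ 1710.8, ∠ = arctan(1689/272) ≈ 80.85°
|H| = 1 · 2.914e+06 / 2.8895e+06 ≈ 1.0085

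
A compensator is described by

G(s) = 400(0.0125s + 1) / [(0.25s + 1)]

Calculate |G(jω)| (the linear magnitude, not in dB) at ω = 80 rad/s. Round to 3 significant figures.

At ω = 80 rad/s:
zero (1 + j80·0.0125) = 1 + j1 → |·| ≈ 1.4142, ∠ ≈ 45.00°
pole (1 + j80·0.25) = 1 + j20 → |·| ≈ 20.025, ∠ ≈ 87.14°
|G| = 400 · 1.4142 / (20.025) ≈ 28.249

28.2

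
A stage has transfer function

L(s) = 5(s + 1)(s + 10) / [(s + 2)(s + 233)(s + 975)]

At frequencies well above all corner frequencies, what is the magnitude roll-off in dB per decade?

Each pole contributes −20 dB/decade at high frequency; each zero contributes +20 dB/decade.
Net: 2 zero(s) − 3 pole(s) → -20 dB/decade.

-20 dB/decade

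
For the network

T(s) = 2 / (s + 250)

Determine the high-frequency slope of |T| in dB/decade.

-20 dB/decade

Each pole contributes −20 dB/decade at high frequency; each zero contributes +20 dB/decade.
Net: 0 zero(s) − 1 pole(s) → -20 dB/decade.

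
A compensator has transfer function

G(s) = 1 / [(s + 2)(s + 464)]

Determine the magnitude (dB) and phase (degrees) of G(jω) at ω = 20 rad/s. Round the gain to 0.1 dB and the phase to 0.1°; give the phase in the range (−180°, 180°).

At s = jω = j20:
pole (s+2): 2 + j20 → |·| = √(2²+20²) = √404 ≈ 20.1, ∠ = arctan(20/2) ≈ 84.29°
pole (s+464): 464 + j20 → |·| = √(464²+20²) = √215696 ≈ 464.43, ∠ = arctan(20/464) ≈ 2.47°
|G| = 1 / 9335 ≈ 0.00010712
Gain = 20 log₁₀(0.00010712) ≈ -79.40 dB
∠G = 0.00° − 86.76° = -86.76°

-79.4 dB, -86.8°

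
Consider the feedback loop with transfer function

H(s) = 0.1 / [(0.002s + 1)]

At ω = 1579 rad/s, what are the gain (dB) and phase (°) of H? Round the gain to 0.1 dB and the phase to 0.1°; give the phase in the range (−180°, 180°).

-30.4 dB, -72.4°

At ω = 1579 rad/s:
pole (1 + j1579·0.002) = 1 + j3.158 → |·| ≈ 3.3125, ∠ ≈ 72.43°
|H| = 0.1 · 1 / (3.3125) ≈ 0.030189
Gain = 20 log₁₀(0.030189) ≈ -30.40 dB
∠H = (0°) − (72.43°) = -72.43°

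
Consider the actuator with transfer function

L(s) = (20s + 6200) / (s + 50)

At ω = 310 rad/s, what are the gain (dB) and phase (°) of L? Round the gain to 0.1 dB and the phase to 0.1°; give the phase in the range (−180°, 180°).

28.9 dB, -35.8°

Substitute s = j310:
Numerator: 20(j310) + 6200 = 6200 + j6200
Denominator: (j310) + 50 = 50 + j310
|N| = √(6200² + 6200²) ≈ 8768.1, ∠N ≈ 45.00°
|D| = √(50² + 310²) ≈ 314.01, ∠D ≈ 80.84°
|L| = 8768.1 / 314.01 ≈ 27.923
Gain = 20 log₁₀(27.923) ≈ 28.92 dB
∠L = 45.00° − 80.84° = -35.84°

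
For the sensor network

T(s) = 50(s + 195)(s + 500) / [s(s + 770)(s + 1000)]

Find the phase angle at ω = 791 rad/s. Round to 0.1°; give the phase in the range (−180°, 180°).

At s = jω = j791:
zero (s+195): 195 + j791 → |·| = √(195²+791²) = √663706 ≈ 814.68, ∠ = arctan(791/195) ≈ 76.15°
zero (s+500): 500 + j791 → |·| = √(500²+791²) = √875681 ≈ 935.78, ∠ = arctan(791/500) ≈ 57.70°
pole (s+770): 770 + j791 → |·| = √(770²+791²) = √1218581 ≈ 1103.9, ∠ = arctan(791/770) ≈ 45.77°
pole (s+1000): 1000 + j791 → |·| = √(1000²+791²) = √1625681 ≈ 1275, ∠ = arctan(791/1000) ≈ 38.34°
pole at origin: |s| = 791, ∠ = 90.00° (in denominator)
∠T = 133.85° − 174.11° = -40.26°

-40.3°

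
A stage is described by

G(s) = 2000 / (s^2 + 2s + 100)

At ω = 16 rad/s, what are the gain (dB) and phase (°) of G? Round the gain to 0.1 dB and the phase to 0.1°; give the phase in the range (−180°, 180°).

22.0 dB, -168.4°

At s = jω = j16:
quadratic: (j16)² + 2·j16 + 100 = -156 + j32 → |·| ≈ 159.25, ∠ ≈ 168.41°
|G| = 2000 / 159.25 ≈ 12.559
Gain = 20 log₁₀(12.559) ≈ 21.98 dB
∠G = 0.00° − 168.41° = -168.41°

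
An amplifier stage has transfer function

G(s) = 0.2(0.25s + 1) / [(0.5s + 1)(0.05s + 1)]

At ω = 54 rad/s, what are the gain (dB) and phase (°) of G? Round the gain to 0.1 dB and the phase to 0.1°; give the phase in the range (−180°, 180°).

-29.2 dB, -71.8°

At ω = 54 rad/s:
zero (1 + j54·0.25) = 1 + j13.5 → |·| ≈ 13.537, ∠ ≈ 85.76°
pole (1 + j54·0.5) = 1 + j27 → |·| ≈ 27.019, ∠ ≈ 87.88°
pole (1 + j54·0.05) = 1 + j2.7 → |·| ≈ 2.8792, ∠ ≈ 69.68°
|G| = 0.2 · 13.537 / (27.019 · 2.8792) ≈ 0.034803
Gain = 20 log₁₀(0.034803) ≈ -29.17 dB
∠G = (85.76°) − (87.88° + 69.68°) = -71.80°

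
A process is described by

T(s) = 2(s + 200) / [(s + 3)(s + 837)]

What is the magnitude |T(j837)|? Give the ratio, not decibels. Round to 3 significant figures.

At s = jω = j837:
zero (s+200): 200 + j837 → |·| = √(200²+837²) = √740569 ≈ 860.56, ∠ = arctan(837/200) ≈ 76.56°
pole (s+3): 3 + j837 → |·| = √(3²+837²) = √700578 ≈ 837.01, ∠ = arctan(837/3) ≈ 89.79°
pole (s+837): 837 + j837 → |·| = √(837²+837²) = √1401138 ≈ 1183.7, ∠ = arctan(837/837) ≈ 45.00°
|T| = 2 · 860.56 / 9.9077e+05 ≈ 0.0017372

0.00174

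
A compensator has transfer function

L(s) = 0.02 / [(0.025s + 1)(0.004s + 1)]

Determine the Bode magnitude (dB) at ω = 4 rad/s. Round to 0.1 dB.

At ω = 4 rad/s:
pole (1 + j4·0.025) = 1 + j0.1 → |·| ≈ 1.005, ∠ ≈ 5.71°
pole (1 + j4·0.004) = 1 + j0.016 → |·| ≈ 1.0001, ∠ ≈ 0.92°
|L| = 0.02 · 1 / (1.005 · 1.0001) ≈ 0.019899
Gain = 20 log₁₀(0.019899) ≈ -34.02 dB

-34.0 dB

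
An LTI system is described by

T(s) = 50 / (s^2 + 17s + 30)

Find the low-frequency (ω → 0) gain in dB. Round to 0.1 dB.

4.4 dB

T(0) = 50 / 30 ≈ 1.6667
20 log₁₀(1.6667) ≈ 4.44 dB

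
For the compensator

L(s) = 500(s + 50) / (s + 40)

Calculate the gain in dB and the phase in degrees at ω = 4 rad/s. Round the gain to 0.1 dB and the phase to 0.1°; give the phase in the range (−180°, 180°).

55.9 dB, -1.1°

At s = jω = j4:
zero (s+50): 50 + j4 → |·| = √(50²+4²) = √2516 ≈ 50.16, ∠ = arctan(4/50) ≈ 4.57°
pole (s+40): 40 + j4 → |·| = √(40²+4²) = √1616 ≈ 40.2, ∠ = arctan(4/40) ≈ 5.71°
|L| = 500 · 50.16 / 40.2 ≈ 623.88
Gain = 20 log₁₀(623.88) ≈ 55.90 dB
∠L = 4.57° − 5.71° = -1.14°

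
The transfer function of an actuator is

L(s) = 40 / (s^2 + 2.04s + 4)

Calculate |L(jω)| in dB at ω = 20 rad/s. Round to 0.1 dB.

-20.0 dB

At s = jω = j20:
quadratic: (j20)² + 2.04·j20 + 4 = -396 + j40.8 → |·| ≈ 398.1, ∠ ≈ 174.12°
|L| = 40 / 398.1 ≈ 0.10048
Gain = 20 log₁₀(0.10048) ≈ -19.96 dB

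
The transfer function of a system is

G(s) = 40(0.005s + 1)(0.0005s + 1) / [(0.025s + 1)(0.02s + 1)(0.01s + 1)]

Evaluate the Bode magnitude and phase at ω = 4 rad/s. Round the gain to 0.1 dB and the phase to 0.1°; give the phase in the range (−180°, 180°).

At ω = 4 rad/s:
zero (1 + j4·0.005) = 1 + j0.02 → |·| ≈ 1.0002, ∠ ≈ 1.15°
zero (1 + j4·0.0005) = 1 + j0.002 → |·| ≈ 1, ∠ ≈ 0.11°
pole (1 + j4·0.025) = 1 + j0.1 → |·| ≈ 1.005, ∠ ≈ 5.71°
pole (1 + j4·0.02) = 1 + j0.08 → |·| ≈ 1.0032, ∠ ≈ 4.57°
pole (1 + j4·0.01) = 1 + j0.04 → |·| ≈ 1.0008, ∠ ≈ 2.29°
|G| = 40 · 1.0002 · 1 / (1.005 · 1.0032 · 1.0008) ≈ 39.65
Gain = 20 log₁₀(39.65) ≈ 31.96 dB
∠G = (1.15° + 0.11°) − (5.71° + 4.57° + 2.29°) = -11.31°

32.0 dB, -11.3°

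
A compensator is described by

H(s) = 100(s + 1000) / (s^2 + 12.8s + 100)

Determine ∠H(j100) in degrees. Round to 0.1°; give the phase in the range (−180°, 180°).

At s = jω = j100:
zero (s+1000): 1000 + j100 → |·| = √(1000²+100²) = √1010000 ≈ 1005, ∠ = arctan(100/1000) ≈ 5.71°
quadratic: (j100)² + 12.8·j100 + 100 = -9900 + j1280 → |·| ≈ 9982.4, ∠ ≈ 172.63°
∠H = 5.71° − 172.63° = -166.92°

-166.9°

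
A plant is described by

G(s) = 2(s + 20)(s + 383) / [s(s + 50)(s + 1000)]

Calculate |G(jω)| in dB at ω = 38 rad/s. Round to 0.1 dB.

-37.2 dB

At s = jω = j38:
zero (s+20): 20 + j38 → |·| = √(20²+38²) = √1844 ≈ 42.942, ∠ = arctan(38/20) ≈ 62.24°
zero (s+383): 383 + j38 → |·| = √(383²+38²) = √148133 ≈ 384.88, ∠ = arctan(38/383) ≈ 5.67°
pole (s+50): 50 + j38 → |·| = √(50²+38²) = √3944 ≈ 62.801, ∠ = arctan(38/50) ≈ 37.23°
pole (s+1000): 1000 + j38 → |·| = √(1000²+38²) = √1001444 ≈ 1000.7, ∠ = arctan(38/1000) ≈ 2.18°
pole at origin: |s| = 38, ∠ = 90.00° (in denominator)
|G| = 2 · 16528 / 2.3881e+06 ≈ 0.013842
Gain = 20 log₁₀(0.013842) ≈ -37.18 dB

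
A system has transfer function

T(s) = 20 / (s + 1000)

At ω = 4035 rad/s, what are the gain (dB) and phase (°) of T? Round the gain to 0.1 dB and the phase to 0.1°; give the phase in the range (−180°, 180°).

-46.4 dB, -76.1°

Substitute s = j4035:
Numerator: 20 = 20 + j0
Denominator: (j4035) + 1000 = 1000 + j4035
|N| = √(20² + 0²) ≈ 20, ∠N ≈ 0.00°
|D| = √(1000² + 4035²) ≈ 4157.1, ∠D ≈ 76.08°
|T| = 20 / 4157.1 ≈ 0.004811
Gain = 20 log₁₀(0.004811) ≈ -46.36 dB
∠T = 0.00° − 76.08° = -76.08°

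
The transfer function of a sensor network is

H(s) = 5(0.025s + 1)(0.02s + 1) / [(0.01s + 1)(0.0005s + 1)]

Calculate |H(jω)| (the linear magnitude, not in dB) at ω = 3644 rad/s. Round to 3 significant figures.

At ω = 3644 rad/s:
zero (1 + j3644·0.025) = 1 + j91.1 → |·| ≈ 91.105, ∠ ≈ 89.37°
zero (1 + j3644·0.02) = 1 + j72.88 → |·| ≈ 72.887, ∠ ≈ 89.21°
pole (1 + j3644·0.01) = 1 + j36.44 → |·| ≈ 36.454, ∠ ≈ 88.43°
pole (1 + j3644·0.0005) = 1 + j1.822 → |·| ≈ 2.0784, ∠ ≈ 61.24°
|H| = 5 · 91.105 · 72.887 / (36.454 · 2.0784) ≈ 438.22

438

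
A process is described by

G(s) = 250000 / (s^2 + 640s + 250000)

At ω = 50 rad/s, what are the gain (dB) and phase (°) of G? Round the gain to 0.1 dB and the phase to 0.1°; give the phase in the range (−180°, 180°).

0.0 dB, -7.4°

At s = jω = j50:
quadratic: (j50)² + 640·j50 + 250000 = 247500 + j32000 → |·| ≈ 2.4956e+05, ∠ ≈ 7.37°
|G| = 250000 / 2.4956e+05 ≈ 1.0018
Gain = 20 log₁₀(1.0018) ≈ 0.02 dB
∠G = 0.00° − 7.37° = -7.37°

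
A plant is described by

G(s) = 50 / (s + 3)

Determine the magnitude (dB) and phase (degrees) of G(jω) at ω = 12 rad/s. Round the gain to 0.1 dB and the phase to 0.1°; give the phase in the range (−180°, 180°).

12.1 dB, -76.0°

At s = jω = j12:
pole (s+3): 3 + j12 → |·| = √(3²+12²) = √153 ≈ 12.369, ∠ = arctan(12/3) ≈ 75.96°
|G| = 50 / 12.369 ≈ 4.0424
Gain = 20 log₁₀(4.0424) ≈ 12.13 dB
∠G = 0.00° − 75.96° = -75.96°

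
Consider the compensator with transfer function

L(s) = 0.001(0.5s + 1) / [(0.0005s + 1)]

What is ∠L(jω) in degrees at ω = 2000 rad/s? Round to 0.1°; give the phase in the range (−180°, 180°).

At ω = 2000 rad/s:
zero (1 + j2000·0.5) = 1 + j1000 → |·| ≈ 1000, ∠ ≈ 89.94°
pole (1 + j2000·0.0005) = 1 + j1 → |·| ≈ 1.4142, ∠ ≈ 45.00°
∠L = (89.94°) − (45.00°) = 44.94°

44.9°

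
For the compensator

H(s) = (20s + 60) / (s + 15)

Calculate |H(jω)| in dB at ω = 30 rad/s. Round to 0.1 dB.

25.1 dB

Substitute s = j30:
Numerator: 20(j30) + 60 = 60 + j600
Denominator: (j30) + 15 = 15 + j30
|N| = √(60² + 600²) ≈ 602.99, ∠N ≈ 84.29°
|D| = √(15² + 30²) ≈ 33.541, ∠D ≈ 63.43°
|H| = 602.99 / 33.541 ≈ 17.978
Gain = 20 log₁₀(17.978) ≈ 25.09 dB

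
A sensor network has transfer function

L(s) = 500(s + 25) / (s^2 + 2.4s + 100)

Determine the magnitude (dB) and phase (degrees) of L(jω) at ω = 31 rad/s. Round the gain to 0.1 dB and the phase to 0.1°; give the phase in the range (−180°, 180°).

27.3 dB, -123.9°

At s = jω = j31:
zero (s+25): 25 + j31 → |·| = √(25²+31²) = √1586 ≈ 39.825, ∠ = arctan(31/25) ≈ 51.12°
quadratic: (j31)² + 2.4·j31 + 100 = -861 + j74.4 → |·| ≈ 864.21, ∠ ≈ 175.06°
|L| = 500 · 39.825 / 864.21 ≈ 23.041
Gain = 20 log₁₀(23.041) ≈ 27.25 dB
∠L = 51.12° − 175.06° = -123.94°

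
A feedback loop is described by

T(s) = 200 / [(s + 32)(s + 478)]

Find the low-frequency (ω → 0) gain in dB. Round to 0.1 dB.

-37.7 dB

T(0) = 200 / (32·478) ≈ 0.013075
20 log₁₀(0.013075) ≈ -37.67 dB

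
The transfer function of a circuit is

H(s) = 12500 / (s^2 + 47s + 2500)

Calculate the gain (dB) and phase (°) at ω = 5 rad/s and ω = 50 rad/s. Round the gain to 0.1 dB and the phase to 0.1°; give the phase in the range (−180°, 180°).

ω = 5: 14.0 dB, -5.4°; ω = 50: 14.5 dB, -90.0°

At s = jω = j5:
quadratic: (j5)² + 47·j5 + 2500 = 2475 + j235 → |·| ≈ 2486.1, ∠ ≈ 5.42°
|H| = 12500 / 2486.1 ≈ 5.028
Gain = 20 log₁₀(5.028) ≈ 14.03 dB
∠H = 0.00° − 5.42° = -5.42°

At s = jω = j50:
quadratic: (j50)² + 47·j50 + 2500 = 0 + j2350 → |·| ≈ 2350, ∠ ≈ 90.00°
|H| = 12500 / 2350 ≈ 5.3191
Gain = 20 log₁₀(5.3191) ≈ 14.52 dB
∠H = 0.00° − 90.00° = -90.00°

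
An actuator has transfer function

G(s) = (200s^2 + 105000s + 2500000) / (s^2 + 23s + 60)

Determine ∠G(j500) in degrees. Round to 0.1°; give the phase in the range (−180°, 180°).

Substitute s = j500:
Numerator: 200(j500)^2 + 105000(j500) + 2500000 = -47500000 + j52500000
Denominator: (j500)^2 + 23(j500) + 60 = -249940 + j11500
|N| = √(47500000² + 52500000²) ≈ 7.0799e+07, ∠N ≈ 132.14°
|D| = √(249940² + 11500²) ≈ 2.502e+05, ∠D ≈ 177.37°
∠G = 132.14° − 177.37° = -45.23°

-45.2°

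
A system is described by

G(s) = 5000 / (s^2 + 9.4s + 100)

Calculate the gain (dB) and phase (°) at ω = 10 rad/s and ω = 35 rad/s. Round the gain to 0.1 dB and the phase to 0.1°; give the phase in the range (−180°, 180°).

ω = 10: 34.5 dB, -90.0°; ω = 35: 12.6 dB, -163.7°

At s = jω = j10:
quadratic: (j10)² + 9.4·j10 + 100 = 0 + j94 → |·| ≈ 94, ∠ ≈ 90.00°
|G| = 5000 / 94 ≈ 53.191
Gain = 20 log₁₀(53.191) ≈ 34.52 dB
∠G = 0.00° − 90.00° = -90.00°

At s = jω = j35:
quadratic: (j35)² + 9.4·j35 + 100 = -1125 + j329 → |·| ≈ 1172.1, ∠ ≈ 163.70°
|G| = 5000 / 1172.1 ≈ 4.2658
Gain = 20 log₁₀(4.2658) ≈ 12.60 dB
∠G = 0.00° − 163.70° = -163.70°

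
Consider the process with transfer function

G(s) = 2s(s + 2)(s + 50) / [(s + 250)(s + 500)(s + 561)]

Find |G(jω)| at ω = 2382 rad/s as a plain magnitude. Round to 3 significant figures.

1.90

At s = jω = j2382:
zero (s+2): 2 + j2382 → |·| = √(2²+2382²) = √5673928 ≈ 2382, ∠ = arctan(2382/2) ≈ 89.95°
zero (s+50): 50 + j2382 → |·| = √(50²+2382²) = √5676424 ≈ 2382.5, ∠ = arctan(2382/50) ≈ 88.80°
zero at origin: s = j2382 → |·| = 2382, ∠ = 90.00°
pole (s+250): 250 + j2382 → |·| = √(250²+2382²) = √5736424 ≈ 2395.1, ∠ = arctan(2382/250) ≈ 84.01°
pole (s+500): 500 + j2382 → |·| = √(500²+2382²) = √5923924 ≈ 2433.9, ∠ = arctan(2382/500) ≈ 78.15°
pole (s+561): 561 + j2382 → |·| = √(561²+2382²) = √5988645 ≈ 2447.2, ∠ = arctan(2382/561) ≈ 76.75°
|G| = 2 · 1.3518e+10 / 1.4266e+10 ≈ 1.8951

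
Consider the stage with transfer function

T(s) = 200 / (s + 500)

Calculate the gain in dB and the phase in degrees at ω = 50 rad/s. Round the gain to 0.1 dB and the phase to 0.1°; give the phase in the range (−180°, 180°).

-8.0 dB, -5.7°

Substitute s = j50:
Numerator: 200 = 200 + j0
Denominator: (j50) + 500 = 500 + j50
|N| = √(200² + 0²) ≈ 200, ∠N ≈ 0.00°
|D| = √(500² + 50²) ≈ 502.49, ∠D ≈ 5.71°
|T| = 200 / 502.49 ≈ 0.39802
Gain = 20 log₁₀(0.39802) ≈ -8.00 dB
∠T = 0.00° − 5.71° = -5.71°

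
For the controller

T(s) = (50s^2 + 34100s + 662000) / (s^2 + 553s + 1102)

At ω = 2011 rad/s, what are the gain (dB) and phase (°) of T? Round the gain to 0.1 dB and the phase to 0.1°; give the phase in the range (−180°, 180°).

34.1 dB, -3.4°

Substitute s = j2011:
Numerator: 50(j2011)^2 + 34100(j2011) + 662000 = -201544050 + j68575100
Denominator: (j2011)^2 + 553(j2011) + 1102 = -4043019 + j1112083
|N| = √(201544050² + 68575100²) ≈ 2.1289e+08, ∠N ≈ 161.21°
|D| = √(4043019² + 1112083²) ≈ 4.1932e+06, ∠D ≈ 164.62°
|T| = 2.1289e+08 / 4.1932e+06 ≈ 50.77
Gain = 20 log₁₀(50.77) ≈ 34.11 dB
∠T = 161.21° − 164.62° = -3.41°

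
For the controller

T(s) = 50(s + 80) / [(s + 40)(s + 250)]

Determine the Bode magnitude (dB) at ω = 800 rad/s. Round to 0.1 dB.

At s = jω = j800:
zero (s+80): 80 + j800 → |·| = √(80²+800²) = √646400 ≈ 803.99, ∠ = arctan(800/80) ≈ 84.29°
pole (s+40): 40 + j800 → |·| = √(40²+800²) = √641600 ≈ 801, ∠ = arctan(800/40) ≈ 87.14°
pole (s+250): 250 + j800 → |·| = √(250²+800²) = √702500 ≈ 838.15, ∠ = arctan(800/250) ≈ 72.65°
|T| = 50 · 803.99 / 6.7136e+05 ≈ 0.059878
Gain = 20 log₁₀(0.059878) ≈ -24.45 dB

-24.5 dB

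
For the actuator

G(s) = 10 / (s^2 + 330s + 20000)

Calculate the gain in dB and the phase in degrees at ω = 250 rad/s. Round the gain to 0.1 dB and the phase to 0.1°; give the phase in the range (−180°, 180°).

-79.4 dB, -117.3°

Substitute s = j250:
Numerator: 10 = 10 + j0
Denominator: (j250)^2 + 330(j250) + 20000 = -42500 + j82500
|N| = √(10² + 0²) ≈ 10, ∠N ≈ 0.00°
|D| = √(42500² + 82500²) ≈ 92804, ∠D ≈ 117.26°
|G| = 10 / 92804 ≈ 0.00010775
Gain = 20 log₁₀(0.00010775) ≈ -79.35 dB
∠G = 0.00° − 117.26° = -117.26°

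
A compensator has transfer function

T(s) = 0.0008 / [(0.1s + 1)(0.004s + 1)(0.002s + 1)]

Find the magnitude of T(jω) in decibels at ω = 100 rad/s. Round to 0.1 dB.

-82.8 dB

At ω = 100 rad/s:
pole (1 + j100·0.1) = 1 + j10 → |·| ≈ 10.05, ∠ ≈ 84.29°
pole (1 + j100·0.004) = 1 + j0.4 → |·| ≈ 1.077, ∠ ≈ 21.80°
pole (1 + j100·0.002) = 1 + j0.2 → |·| ≈ 1.0198, ∠ ≈ 11.31°
|T| = 0.0008 · 1 / (10.05 · 1.077 · 1.0198) ≈ 7.2476e-05
Gain = 20 log₁₀(7.2476e-05) ≈ -82.80 dB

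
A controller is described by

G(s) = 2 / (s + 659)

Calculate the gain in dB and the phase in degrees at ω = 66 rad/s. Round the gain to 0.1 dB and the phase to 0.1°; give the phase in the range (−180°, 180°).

At s = jω = j66:
pole (s+659): 659 + j66 → |·| = √(659²+66²) = √438637 ≈ 662.3, ∠ = arctan(66/659) ≈ 5.72°
|G| = 2 / 662.3 ≈ 0.0030198
Gain = 20 log₁₀(0.0030198) ≈ -50.40 dB
∠G = 0.00° − 5.72° = -5.72°

-50.4 dB, -5.7°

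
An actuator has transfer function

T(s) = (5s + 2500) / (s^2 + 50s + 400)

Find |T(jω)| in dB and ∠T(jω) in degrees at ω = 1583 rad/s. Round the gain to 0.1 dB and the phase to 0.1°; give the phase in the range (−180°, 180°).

-49.6 dB, -105.7°

Substitute s = j1583:
Numerator: 5(j1583) + 2500 = 2500 + j7915
Denominator: (j1583)^2 + 50(j1583) + 400 = -2505489 + j79150
|N| = √(2500² + 7915²) ≈ 8300.4, ∠N ≈ 72.47°
|D| = √(2505489² + 79150²) ≈ 2.5067e+06, ∠D ≈ 178.19°
|T| = 8300.4 / 2.5067e+06 ≈ 0.0033113
Gain = 20 log₁₀(0.0033113) ≈ -49.60 dB
∠T = 72.47° − 178.19° = -105.72°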